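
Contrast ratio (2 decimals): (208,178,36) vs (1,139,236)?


Linearize each sRGB channel c=v/255: c/12.92 if c ≤ 0.04045 else ((c+0.055)/1.055)^2.4
L = 0.2126×R_lin + 0.7152×G_lin + 0.0722×B_lin
Color 1 (208,178,36):
  R=208: 208/255≈0.8157 > 0.04045 → ((0.8157+0.055)/1.055)^2.4 ≈ 0.63076
  G=178: 178/255≈0.6980 > 0.04045 → ((0.6980+0.055)/1.055)^2.4 ≈ 0.44520
  B=36: 36/255≈0.1412 > 0.04045 → ((0.1412+0.055)/1.055)^2.4 ≈ 0.01764
  L1 = 0.2126×0.63076 + 0.7152×0.44520 + 0.0722×0.01764 ≈ 0.45378
Color 2 (1,139,236):
  R=1: 1/255≈0.0039 ≤ 0.04045 → 0.0039/12.92 ≈ 0.00030
  G=139: 139/255≈0.5451 > 0.04045 → ((0.5451+0.055)/1.055)^2.4 ≈ 0.25818
  B=236: 236/255≈0.9255 > 0.04045 → ((0.9255+0.055)/1.055)^2.4 ≈ 0.83880
  L2 = 0.2126×0.00030 + 0.7152×0.25818 + 0.0722×0.83880 ≈ 0.24528
Lighter = 0.45378, Darker = 0.24528
Ratio = (L_lighter + 0.05) / (L_darker + 0.05)
Ratio = (0.45378 + 0.05) / (0.24528 + 0.05) = 0.50378 / 0.29528 ≈ 1.7061
Ratio ≈ 1.71:1


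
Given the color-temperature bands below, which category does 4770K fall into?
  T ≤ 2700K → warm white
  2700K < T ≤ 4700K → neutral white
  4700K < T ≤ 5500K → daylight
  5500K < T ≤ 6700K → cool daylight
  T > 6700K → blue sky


Temperature: 4770K
4700K < 4770K ≤ 5500K → daylight
Classification: daylight


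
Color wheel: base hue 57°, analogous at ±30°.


Base hue: 57°
Left analog: (57 - 30) mod 360 = 27°
Right analog: (57 + 30) mod 360 = 87°
Analogous hues = 27° and 87°


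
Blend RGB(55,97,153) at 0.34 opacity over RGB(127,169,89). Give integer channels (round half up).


C = α×F + (1-α)×B, with 1-α = 0.66
R: 0.34×55 + 0.66×127 = 18.70 + 83.82 = 102.52 → 103
G: 0.34×97 + 0.66×169 = 32.98 + 111.54 = 144.52 → 145
B: 0.34×153 + 0.66×89 = 52.02 + 58.74 = 110.76 → 111
= RGB(103, 145, 111)


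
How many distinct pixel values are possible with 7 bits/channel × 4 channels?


Total bits = 7 bits/channel × 4 channels = 28 bits
Distinct pixel values = 2^28
= 268,435,456 pixel values


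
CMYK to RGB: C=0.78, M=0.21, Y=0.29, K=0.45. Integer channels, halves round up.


R = 255 × (1-C) × (1-K) = 255 × 0.22 × 0.55 = 30.855 → 31
G = 255 × (1-M) × (1-K) = 255 × 0.79 × 0.55 = 110.7975 → 111
B = 255 × (1-Y) × (1-K) = 255 × 0.71 × 0.55 = 99.5775 → 100
= RGB(31, 111, 100)


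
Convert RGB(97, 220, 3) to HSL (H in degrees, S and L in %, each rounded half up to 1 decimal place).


Normalize: R'=97/255≈0.3804, G'=220/255≈0.8627, B'=3/255≈0.0118
Max=220/255, Min=3/255, Δ=Max-Min=217/255
L = (Max+Min)/2 = (220+3)/510 = 223/510 = 0.43725… → L = 43.7%
L ≤ 0.5 → S = Δ/(Max+Min) = 217/(220+3) = 217/223 = 0.97309… → S = 97.3%
(the 1/255 factors cancel in S and H, so raw channel differences can be used)
Max is G' → H = 60 × ((B-R)/Δ + 2) = 60 × ((3-97)/217 + 2)
  -94/217 + 2 = -0.4331… + 2 = 1.5668…
  H = 60 × 1.5668… = 94.009…° → H = 94.0°
= HSL(94.0°, 97.3%, 43.7%)


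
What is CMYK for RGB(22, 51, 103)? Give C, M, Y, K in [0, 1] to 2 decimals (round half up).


R'=22/255≈0.0863, G'=51/255≈0.2000, B'=103/255≈0.4039
K = 1 - max(R',G',B') = 1 - 103/255 = 152/255 = 0.59607… → 0.60
(1-R'-K)/(1-K) simplifies to (max-R)/max with max = 103:
C = (103-22)/103 = 81/103 = 0.78640… → 0.79
M = (103-51)/103 = 52/103 = 0.50485… → 0.50
Y = (103-103)/103 = 0/103 = 0 → 0.00
= CMYK(0.79, 0.50, 0.00, 0.60)


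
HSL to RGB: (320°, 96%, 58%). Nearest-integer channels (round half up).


H=320°, S=0.96, L=0.58
C = (1-|2L-1|)×S = (1-|0.16|)×0.96 = 0.8064
H' = H/60 = 320/60 ≈ 5.3333; X = C×(1-|H' mod 2 - 1|) = 0.5376
m = L - C/2 = 0.58 - 0.4032 = 0.1768
Sector ⌊H'⌋ = 5 → (R',G',B') = (0.8064, 0.0, 0.5376)
RGB = ((R'+m)×255, (G'+m)×255, (B'+m)×255) = (250.716, 45.084, 182.172)
Round half up → RGB(251, 45, 182)


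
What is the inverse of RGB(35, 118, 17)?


Invert: (255-R, 255-G, 255-B)
R: 255-35 = 220
G: 255-118 = 137
B: 255-17 = 238
= RGB(220, 137, 238)


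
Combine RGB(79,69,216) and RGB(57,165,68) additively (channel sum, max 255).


Additive: each channel = min(255, C₁+C₂)
R: 79+57 = 136 → 136
G: 69+165 = 234 → 234
B: 216+68 = 284 → 255
= RGB(136, 234, 255)


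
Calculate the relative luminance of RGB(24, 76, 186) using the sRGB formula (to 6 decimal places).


Linearize each channel (sRGB transfer function): c = v/255; c_lin = c/12.92 if c ≤ 0.04045, else ((c+0.055)/1.055)^2.4
  R: 24/255 ≈ 0.094118 > 0.04045 → ((0.094118+0.055)/1.055)^2.4 ≈ 0.009134
  G: 76/255 ≈ 0.298039 > 0.04045 → ((0.298039+0.055)/1.055)^2.4 ≈ 0.072272
  B: 186/255 ≈ 0.729412 > 0.04045 → ((0.729412+0.055)/1.055)^2.4 ≈ 0.491021
R_lin = 0.009134, G_lin = 0.072272, B_lin = 0.491021
L = 0.2126×R + 0.7152×G + 0.0722×B
L = 0.2126×0.009134 + 0.7152×0.072272 + 0.0722×0.491021
L ≈ 0.089082


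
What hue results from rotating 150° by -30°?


New hue = (H + rotation) mod 360
New hue = (150 -30) mod 360
= 120 mod 360
= 120°


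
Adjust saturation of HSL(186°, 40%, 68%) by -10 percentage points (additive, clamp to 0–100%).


Original S = 40%
Adjustment = -10 percentage points
New S = 40 + (-10) = 30
Clamp to [0, 100] → 30
= HSL(186°, 30%, 68%)


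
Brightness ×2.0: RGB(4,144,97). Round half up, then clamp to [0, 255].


Multiply each channel by 2.0, round half up, clamp to [0, 255]
R: 4×2.0 = 8
G: 144×2.0 = 288 → clamp → 255
B: 97×2.0 = 194
= RGB(8, 255, 194)


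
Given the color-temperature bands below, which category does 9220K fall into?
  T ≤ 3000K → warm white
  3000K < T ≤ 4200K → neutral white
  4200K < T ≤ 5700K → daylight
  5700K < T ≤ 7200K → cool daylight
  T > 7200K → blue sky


Temperature: 9220K
9220K > 7200K → blue sky
Classification: blue sky


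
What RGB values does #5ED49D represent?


5E → 94 (R)
D4 → 212 (G)
9D → 157 (B)
= RGB(94, 212, 157)


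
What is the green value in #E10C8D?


Color: #E10C8D
R = E1 = 225
G = 0C = 12
B = 8D = 141
Green = 12


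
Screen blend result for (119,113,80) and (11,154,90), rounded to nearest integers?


Screen: C = 255 - (255-A)×(255-B)/255, rounded to nearest integer
R: 255 - (255-119)×(255-11)/255 = 255 - 33184/255 ≈ 255 - 130.133 = 124.867 → 125
G: 255 - (255-113)×(255-154)/255 = 255 - 14342/255 ≈ 255 - 56.243 = 198.757 → 199
B: 255 - (255-80)×(255-90)/255 = 255 - 28875/255 ≈ 255 - 113.235 = 141.765 → 142
= RGB(125, 199, 142)


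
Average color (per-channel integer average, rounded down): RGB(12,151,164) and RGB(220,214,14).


Midpoint: each channel = ⌊(C₁+C₂)/2⌋
R: ⌊(12+220)/2⌋ = 116
G: ⌊(151+214)/2⌋ = 182
B: ⌊(164+14)/2⌋ = 89
= RGB(116, 182, 89)


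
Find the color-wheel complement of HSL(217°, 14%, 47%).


Complement = opposite side of color wheel = hue + 180°
H' = (217 + 180) mod 360 = 37°
S and L unchanged.
= HSL(37°, 14%, 47%)


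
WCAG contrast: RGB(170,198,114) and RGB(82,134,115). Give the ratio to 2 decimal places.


Linearize each sRGB channel c=v/255: c/12.92 if c ≤ 0.04045 else ((c+0.055)/1.055)^2.4
L = 0.2126×R_lin + 0.7152×G_lin + 0.0722×B_lin
Color 1 (170,198,114):
  R=170: 170/255≈0.6667 > 0.04045 → ((0.6667+0.055)/1.055)^2.4 ≈ 0.40198
  G=198: 198/255≈0.7765 > 0.04045 → ((0.7765+0.055)/1.055)^2.4 ≈ 0.56471
  B=114: 114/255≈0.4471 > 0.04045 → ((0.4471+0.055)/1.055)^2.4 ≈ 0.16827
  L1 = 0.2126×0.40198 + 0.7152×0.56471 + 0.0722×0.16827 ≈ 0.50149
Color 2 (82,134,115):
  R=82: 82/255≈0.3216 > 0.04045 → ((0.3216+0.055)/1.055)^2.4 ≈ 0.08438
  G=134: 134/255≈0.5255 > 0.04045 → ((0.5255+0.055)/1.055)^2.4 ≈ 0.23840
  B=115: 115/255≈0.4510 > 0.04045 → ((0.4510+0.055)/1.055)^2.4 ≈ 0.17144
  L2 = 0.2126×0.08438 + 0.7152×0.23840 + 0.0722×0.17144 ≈ 0.20082
Lighter = 0.50149, Darker = 0.20082
Ratio = (L_lighter + 0.05) / (L_darker + 0.05)
Ratio = (0.50149 + 0.05) / (0.20082 + 0.05) = 0.55149 / 0.25082 ≈ 2.1988
Ratio ≈ 2.20:1


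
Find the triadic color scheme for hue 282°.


Triadic: equally spaced at 120° intervals
H1 = 282°
H2 = (282 + 120) mod 360 = 42°
H3 = (282 + 240) mod 360 = 162°
Triadic = 282°, 42°, 162°


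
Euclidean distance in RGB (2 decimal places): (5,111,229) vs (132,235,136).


d = √[(R₁-R₂)² + (G₁-G₂)² + (B₁-B₂)²]
d = √[(5-132)² + (111-235)² + (229-136)²]
d = √[16129 + 15376 + 8649]
d = √40154
d ≈ 200.38


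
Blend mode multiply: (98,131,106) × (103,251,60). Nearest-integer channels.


Multiply: C = A×B/255, rounded to nearest integer
R: 98×103/255 = 10094/255 ≈ 39.584 → 40
G: 131×251/255 = 32881/255 ≈ 128.945 → 129
B: 106×60/255 = 6360/255 ≈ 24.941 → 25
= RGB(40, 129, 25)


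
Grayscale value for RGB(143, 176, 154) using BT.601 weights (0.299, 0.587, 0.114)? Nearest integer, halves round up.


Gray = 0.299×R + 0.587×G + 0.114×B
Gray = 0.299×143 + 0.587×176 + 0.114×154
Gray = 42.757 + 103.312 + 17.556
Gray = 163.625 → round half up → 164
Gray = 164


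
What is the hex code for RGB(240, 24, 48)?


R = 240 → F0 (hex)
G = 24 → 18 (hex)
B = 48 → 30 (hex)
Hex = #F01830


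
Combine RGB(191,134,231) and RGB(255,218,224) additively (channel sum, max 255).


Additive: each channel = min(255, C₁+C₂)
R: 191+255 = 446 → 255
G: 134+218 = 352 → 255
B: 231+224 = 455 → 255
= RGB(255, 255, 255)


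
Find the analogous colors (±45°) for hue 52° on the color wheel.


Base hue: 52°
Left analog: (52 - 45) mod 360 = 7°
Right analog: (52 + 45) mod 360 = 97°
Analogous hues = 7° and 97°


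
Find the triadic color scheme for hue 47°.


Triadic: equally spaced at 120° intervals
H1 = 47°
H2 = (47 + 120) mod 360 = 167°
H3 = (47 + 240) mod 360 = 287°
Triadic = 47°, 167°, 287°


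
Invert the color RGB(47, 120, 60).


Invert: (255-R, 255-G, 255-B)
R: 255-47 = 208
G: 255-120 = 135
B: 255-60 = 195
= RGB(208, 135, 195)


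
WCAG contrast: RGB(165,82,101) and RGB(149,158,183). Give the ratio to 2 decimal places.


Linearize each sRGB channel c=v/255: c/12.92 if c ≤ 0.04045 else ((c+0.055)/1.055)^2.4
L = 0.2126×R_lin + 0.7152×G_lin + 0.0722×B_lin
Color 1 (165,82,101):
  R=165: 165/255≈0.6471 > 0.04045 → ((0.6471+0.055)/1.055)^2.4 ≈ 0.37626
  G=82: 82/255≈0.3216 > 0.04045 → ((0.3216+0.055)/1.055)^2.4 ≈ 0.08438
  B=101: 101/255≈0.3961 > 0.04045 → ((0.3961+0.055)/1.055)^2.4 ≈ 0.13014
  L1 = 0.2126×0.37626 + 0.7152×0.08438 + 0.0722×0.13014 ≈ 0.14974
Color 2 (149,158,183):
  R=149: 149/255≈0.5843 > 0.04045 → ((0.5843+0.055)/1.055)^2.4 ≈ 0.30054
  G=158: 158/255≈0.6196 > 0.04045 → ((0.6196+0.055)/1.055)^2.4 ≈ 0.34191
  B=183: 183/255≈0.7176 > 0.04045 → ((0.7176+0.055)/1.055)^2.4 ≈ 0.47353
  L2 = 0.2126×0.30054 + 0.7152×0.34191 + 0.0722×0.47353 ≈ 0.34262
Lighter = 0.34262, Darker = 0.14974
Ratio = (L_lighter + 0.05) / (L_darker + 0.05)
Ratio = (0.34262 + 0.05) / (0.14974 + 0.05) = 0.39262 / 0.19974 ≈ 1.9657
Ratio ≈ 1.97:1


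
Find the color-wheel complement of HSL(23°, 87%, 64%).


Complement = opposite side of color wheel = hue + 180°
H' = (23 + 180) mod 360 = 203°
S and L unchanged.
= HSL(203°, 87%, 64%)


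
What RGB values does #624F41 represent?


62 → 98 (R)
4F → 79 (G)
41 → 65 (B)
= RGB(98, 79, 65)


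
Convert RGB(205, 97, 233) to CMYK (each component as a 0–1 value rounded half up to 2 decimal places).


R'=205/255≈0.8039, G'=97/255≈0.3804, B'=233/255≈0.9137
K = 1 - max(R',G',B') = 1 - 233/255 = 22/255 = 0.08627… → 0.09
(1-R'-K)/(1-K) simplifies to (max-R)/max with max = 233:
C = (233-205)/233 = 28/233 = 0.12017… → 0.12
M = (233-97)/233 = 136/233 = 0.58369… → 0.58
Y = (233-233)/233 = 0/233 = 0 → 0.00
= CMYK(0.12, 0.58, 0.00, 0.09)


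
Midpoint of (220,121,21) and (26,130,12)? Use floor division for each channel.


Midpoint: each channel = ⌊(C₁+C₂)/2⌋
R: ⌊(220+26)/2⌋ = 123
G: ⌊(121+130)/2⌋ = 125
B: ⌊(21+12)/2⌋ = 16
= RGB(123, 125, 16)


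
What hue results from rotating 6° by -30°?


New hue = (H + rotation) mod 360
New hue = (6 -30) mod 360
= -24 mod 360
= 336°


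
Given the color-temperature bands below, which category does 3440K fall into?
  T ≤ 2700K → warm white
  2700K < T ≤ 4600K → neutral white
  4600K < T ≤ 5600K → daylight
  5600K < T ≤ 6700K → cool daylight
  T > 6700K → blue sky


Temperature: 3440K
2700K < 3440K ≤ 4600K → neutral white
Classification: neutral white


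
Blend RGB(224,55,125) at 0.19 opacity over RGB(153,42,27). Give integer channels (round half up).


C = α×F + (1-α)×B, with 1-α = 0.81
R: 0.19×224 + 0.81×153 = 42.56 + 123.93 = 166.49 → 166
G: 0.19×55 + 0.81×42 = 10.45 + 34.02 = 44.47 → 44
B: 0.19×125 + 0.81×27 = 23.75 + 21.87 = 45.62 → 46
= RGB(166, 44, 46)


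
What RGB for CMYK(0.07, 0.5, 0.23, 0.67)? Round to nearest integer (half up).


R = 255 × (1-C) × (1-K) = 255 × 0.93 × 0.33 = 78.2595 → 78
G = 255 × (1-M) × (1-K) = 255 × 0.50 × 0.33 = 42.075 → 42
B = 255 × (1-Y) × (1-K) = 255 × 0.77 × 0.33 = 64.7955 → 65
= RGB(78, 42, 65)


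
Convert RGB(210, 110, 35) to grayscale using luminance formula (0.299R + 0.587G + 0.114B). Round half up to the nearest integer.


Gray = 0.299×R + 0.587×G + 0.114×B
Gray = 0.299×210 + 0.587×110 + 0.114×35
Gray = 62.790 + 64.570 + 3.990
Gray = 131.350 → round half up → 131
Gray = 131


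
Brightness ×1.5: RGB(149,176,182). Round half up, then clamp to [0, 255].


Multiply each channel by 1.5, round half up, clamp to [0, 255]
R: 149×1.5 = 223.5 → round → 224
G: 176×1.5 = 264 → clamp → 255
B: 182×1.5 = 273 → clamp → 255
= RGB(224, 255, 255)


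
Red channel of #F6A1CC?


Color: #F6A1CC
R = F6 = 246
G = A1 = 161
B = CC = 204
Red = 246


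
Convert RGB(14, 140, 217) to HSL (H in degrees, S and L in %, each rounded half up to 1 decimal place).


Normalize: R'=14/255≈0.0549, G'=140/255≈0.5490, B'=217/255≈0.8510
Max=217/255, Min=14/255, Δ=Max-Min=203/255
L = (Max+Min)/2 = (217+14)/510 = 231/510 = 0.45294… → L = 45.3%
L ≤ 0.5 → S = Δ/(Max+Min) = 203/(217+14) = 203/231 = 0.87878… → S = 87.9%
(the 1/255 factors cancel in S and H, so raw channel differences can be used)
Max is B' → H = 60 × ((R-G)/Δ + 4) = 60 × ((14-140)/203 + 4)
  -126/203 + 4 = -0.6206… + 4 = 3.3793…
  H = 60 × 3.3793… = 202.758…° → H = 202.8°
= HSL(202.8°, 87.9%, 45.3%)


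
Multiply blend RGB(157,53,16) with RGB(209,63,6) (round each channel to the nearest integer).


Multiply: C = A×B/255, rounded to nearest integer
R: 157×209/255 = 32813/255 ≈ 128.678 → 129
G: 53×63/255 = 3339/255 ≈ 13.094 → 13
B: 16×6/255 = 96/255 ≈ 0.376 → 0
= RGB(129, 13, 0)


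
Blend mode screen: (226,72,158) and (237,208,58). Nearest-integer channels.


Screen: C = 255 - (255-A)×(255-B)/255, rounded to nearest integer
R: 255 - (255-226)×(255-237)/255 = 255 - 522/255 ≈ 255 - 2.047 = 252.953 → 253
G: 255 - (255-72)×(255-208)/255 = 255 - 8601/255 ≈ 255 - 33.729 = 221.271 → 221
B: 255 - (255-158)×(255-58)/255 = 255 - 19109/255 ≈ 255 - 74.937 = 180.063 → 180
= RGB(253, 221, 180)


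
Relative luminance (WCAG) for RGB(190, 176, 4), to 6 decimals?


Linearize each channel (sRGB transfer function): c = v/255; c_lin = c/12.92 if c ≤ 0.04045, else ((c+0.055)/1.055)^2.4
  R: 190/255 ≈ 0.745098 > 0.04045 → ((0.745098+0.055)/1.055)^2.4 ≈ 0.514918
  G: 176/255 ≈ 0.690196 > 0.04045 → ((0.690196+0.055)/1.055)^2.4 ≈ 0.434154
  B: 4/255 ≈ 0.015686 ≤ 0.04045 → 0.015686/12.92 ≈ 0.001214
R_lin = 0.514918, G_lin = 0.434154, B_lin = 0.001214
L = 0.2126×R + 0.7152×G + 0.0722×B
L = 0.2126×0.514918 + 0.7152×0.434154 + 0.0722×0.001214
L ≈ 0.420066


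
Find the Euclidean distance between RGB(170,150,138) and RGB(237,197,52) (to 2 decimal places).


d = √[(R₁-R₂)² + (G₁-G₂)² + (B₁-B₂)²]
d = √[(170-237)² + (150-197)² + (138-52)²]
d = √[4489 + 2209 + 7396]
d = √14094
d ≈ 118.72


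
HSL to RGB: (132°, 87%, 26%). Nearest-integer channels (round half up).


H=132°, S=0.87, L=0.26
C = (1-|2L-1|)×S = (1-|-0.48|)×0.87 = 0.4524
H' = H/60 = 132/60 ≈ 2.2000; X = C×(1-|H' mod 2 - 1|) = 0.09048
m = L - C/2 = 0.26 - 0.2262 = 0.0338
Sector ⌊H'⌋ = 2 → (R',G',B') = (0.0, 0.4524, 0.09048)
RGB = ((R'+m)×255, (G'+m)×255, (B'+m)×255) = (8.619, 123.981, 31.6914)
Round half up → RGB(9, 124, 32)


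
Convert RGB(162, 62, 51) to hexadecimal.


R = 162 → A2 (hex)
G = 62 → 3E (hex)
B = 51 → 33 (hex)
Hex = #A23E33


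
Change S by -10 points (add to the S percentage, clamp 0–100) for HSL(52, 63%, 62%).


Original S = 63%
Adjustment = -10 percentage points
New S = 63 + (-10) = 53
Clamp to [0, 100] → 53
= HSL(52°, 53%, 62%)


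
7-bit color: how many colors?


Colors = 2^bits = 2^7
= 128 colors


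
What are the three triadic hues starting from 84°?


Triadic: equally spaced at 120° intervals
H1 = 84°
H2 = (84 + 120) mod 360 = 204°
H3 = (84 + 240) mod 360 = 324°
Triadic = 84°, 204°, 324°


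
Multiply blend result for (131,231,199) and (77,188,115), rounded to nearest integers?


Multiply: C = A×B/255, rounded to nearest integer
R: 131×77/255 = 10087/255 ≈ 39.557 → 40
G: 231×188/255 = 43428/255 ≈ 170.306 → 170
B: 199×115/255 = 22885/255 ≈ 89.745 → 90
= RGB(40, 170, 90)


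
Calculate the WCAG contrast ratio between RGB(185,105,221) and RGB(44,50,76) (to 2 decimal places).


Linearize each sRGB channel c=v/255: c/12.92 if c ≤ 0.04045 else ((c+0.055)/1.055)^2.4
L = 0.2126×R_lin + 0.7152×G_lin + 0.0722×B_lin
Color 1 (185,105,221):
  R=185: 185/255≈0.7255 > 0.04045 → ((0.7255+0.055)/1.055)^2.4 ≈ 0.48515
  G=105: 105/255≈0.4118 > 0.04045 → ((0.4118+0.055)/1.055)^2.4 ≈ 0.14126
  B=221: 221/255≈0.8667 > 0.04045 → ((0.8667+0.055)/1.055)^2.4 ≈ 0.72306
  L1 = 0.2126×0.48515 + 0.7152×0.14126 + 0.0722×0.72306 ≈ 0.25638
Color 2 (44,50,76):
  R=44: 44/255≈0.1725 > 0.04045 → ((0.1725+0.055)/1.055)^2.4 ≈ 0.02519
  G=50: 50/255≈0.1961 > 0.04045 → ((0.1961+0.055)/1.055)^2.4 ≈ 0.03190
  B=76: 76/255≈0.2980 > 0.04045 → ((0.2980+0.055)/1.055)^2.4 ≈ 0.07227
  L2 = 0.2126×0.02519 + 0.7152×0.03190 + 0.0722×0.07227 ≈ 0.03338
Lighter = 0.25638, Darker = 0.03338
Ratio = (L_lighter + 0.05) / (L_darker + 0.05)
Ratio = (0.25638 + 0.05) / (0.03338 + 0.05) = 0.30638 / 0.08338 ≈ 3.6743
Ratio ≈ 3.67:1


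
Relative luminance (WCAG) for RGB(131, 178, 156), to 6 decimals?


Linearize each channel (sRGB transfer function): c = v/255; c_lin = c/12.92 if c ≤ 0.04045, else ((c+0.055)/1.055)^2.4
  R: 131/255 ≈ 0.513725 > 0.04045 → ((0.513725+0.055)/1.055)^2.4 ≈ 0.226966
  G: 178/255 ≈ 0.698039 > 0.04045 → ((0.698039+0.055)/1.055)^2.4 ≈ 0.445201
  B: 156/255 ≈ 0.611765 > 0.04045 → ((0.611765+0.055)/1.055)^2.4 ≈ 0.332452
R_lin = 0.226966, G_lin = 0.445201, B_lin = 0.332452
L = 0.2126×R + 0.7152×G + 0.0722×B
L = 0.2126×0.226966 + 0.7152×0.445201 + 0.0722×0.332452
L ≈ 0.390664


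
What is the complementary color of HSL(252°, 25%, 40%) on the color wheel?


Complement = opposite side of color wheel = hue + 180°
H' = (252 + 180) mod 360 = 72°
S and L unchanged.
= HSL(72°, 25%, 40%)


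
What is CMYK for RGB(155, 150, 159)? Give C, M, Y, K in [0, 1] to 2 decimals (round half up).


R'=155/255≈0.6078, G'=150/255≈0.5882, B'=159/255≈0.6235
K = 1 - max(R',G',B') = 1 - 159/255 = 96/255 = 0.37647… → 0.38
(1-R'-K)/(1-K) simplifies to (max-R)/max with max = 159:
C = (159-155)/159 = 4/159 = 0.02515… → 0.03
M = (159-150)/159 = 9/159 = 0.05660… → 0.06
Y = (159-159)/159 = 0/159 = 0 → 0.00
= CMYK(0.03, 0.06, 0.00, 0.38)


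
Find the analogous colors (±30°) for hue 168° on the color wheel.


Base hue: 168°
Left analog: (168 - 30) mod 360 = 138°
Right analog: (168 + 30) mod 360 = 198°
Analogous hues = 138° and 198°


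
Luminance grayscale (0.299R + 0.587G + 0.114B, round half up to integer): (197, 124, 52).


Gray = 0.299×R + 0.587×G + 0.114×B
Gray = 0.299×197 + 0.587×124 + 0.114×52
Gray = 58.903 + 72.788 + 5.928
Gray = 137.619 → round half up → 138
Gray = 138


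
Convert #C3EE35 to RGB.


C3 → 195 (R)
EE → 238 (G)
35 → 53 (B)
= RGB(195, 238, 53)


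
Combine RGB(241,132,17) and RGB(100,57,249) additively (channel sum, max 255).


Additive: each channel = min(255, C₁+C₂)
R: 241+100 = 341 → 255
G: 132+57 = 189 → 189
B: 17+249 = 266 → 255
= RGB(255, 189, 255)


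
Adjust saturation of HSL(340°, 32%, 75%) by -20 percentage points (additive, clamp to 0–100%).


Original S = 32%
Adjustment = -20 percentage points
New S = 32 + (-20) = 12
Clamp to [0, 100] → 12
= HSL(340°, 12%, 75%)


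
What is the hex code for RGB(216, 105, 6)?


R = 216 → D8 (hex)
G = 105 → 69 (hex)
B = 6 → 06 (hex)
Hex = #D86906


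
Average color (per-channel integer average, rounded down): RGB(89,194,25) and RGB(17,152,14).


Midpoint: each channel = ⌊(C₁+C₂)/2⌋
R: ⌊(89+17)/2⌋ = 53
G: ⌊(194+152)/2⌋ = 173
B: ⌊(25+14)/2⌋ = 19
= RGB(53, 173, 19)


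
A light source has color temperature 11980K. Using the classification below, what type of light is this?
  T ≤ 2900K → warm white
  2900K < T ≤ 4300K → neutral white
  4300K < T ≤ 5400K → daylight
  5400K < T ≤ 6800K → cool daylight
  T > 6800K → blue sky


Temperature: 11980K
11980K > 6800K → blue sky
Classification: blue sky


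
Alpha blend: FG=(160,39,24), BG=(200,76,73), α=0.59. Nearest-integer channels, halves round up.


C = α×F + (1-α)×B, with 1-α = 0.41
R: 0.59×160 + 0.41×200 = 94.40 + 82.00 = 176.40 → 176
G: 0.59×39 + 0.41×76 = 23.01 + 31.16 = 54.17 → 54
B: 0.59×24 + 0.41×73 = 14.16 + 29.93 = 44.09 → 44
= RGB(176, 54, 44)


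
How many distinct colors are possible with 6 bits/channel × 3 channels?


Total bits = 6 bits/channel × 3 channels = 18 bits
Distinct colors = 2^18
= 262,144 colors


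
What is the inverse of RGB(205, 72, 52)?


Invert: (255-R, 255-G, 255-B)
R: 255-205 = 50
G: 255-72 = 183
B: 255-52 = 203
= RGB(50, 183, 203)


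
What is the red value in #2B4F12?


Color: #2B4F12
R = 2B = 43
G = 4F = 79
B = 12 = 18
Red = 43


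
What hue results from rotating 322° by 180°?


New hue = (H + rotation) mod 360
New hue = (322 + 180) mod 360
= 502 mod 360
= 142°


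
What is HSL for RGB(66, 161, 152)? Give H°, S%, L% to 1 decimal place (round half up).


Normalize: R'=66/255≈0.2588, G'=161/255≈0.6314, B'=152/255≈0.5961
Max=161/255, Min=66/255, Δ=Max-Min=95/255
L = (Max+Min)/2 = (161+66)/510 = 227/510 = 0.44509… → L = 44.5%
L ≤ 0.5 → S = Δ/(Max+Min) = 95/(161+66) = 95/227 = 0.41850… → S = 41.9%
(the 1/255 factors cancel in S and H, so raw channel differences can be used)
Max is G' → H = 60 × ((B-R)/Δ + 2) = 60 × ((152-66)/95 + 2)
  86/95 + 2 = 0.9052… + 2 = 2.9052…
  H = 60 × 2.9052… = 174.315…° → H = 174.3°
= HSL(174.3°, 41.9%, 44.5%)


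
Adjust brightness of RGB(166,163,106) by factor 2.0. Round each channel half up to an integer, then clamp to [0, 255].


Multiply each channel by 2.0, round half up, clamp to [0, 255]
R: 166×2.0 = 332 → clamp → 255
G: 163×2.0 = 326 → clamp → 255
B: 106×2.0 = 212
= RGB(255, 255, 212)


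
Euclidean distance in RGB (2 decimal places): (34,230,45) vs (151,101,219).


d = √[(R₁-R₂)² + (G₁-G₂)² + (B₁-B₂)²]
d = √[(34-151)² + (230-101)² + (45-219)²]
d = √[13689 + 16641 + 30276]
d = √60606
d ≈ 246.18


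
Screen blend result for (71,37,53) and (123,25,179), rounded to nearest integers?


Screen: C = 255 - (255-A)×(255-B)/255, rounded to nearest integer
R: 255 - (255-71)×(255-123)/255 = 255 - 24288/255 ≈ 255 - 95.247 = 159.753 → 160
G: 255 - (255-37)×(255-25)/255 = 255 - 50140/255 ≈ 255 - 196.627 = 58.373 → 58
B: 255 - (255-53)×(255-179)/255 = 255 - 15352/255 ≈ 255 - 60.204 = 194.796 → 195
= RGB(160, 58, 195)


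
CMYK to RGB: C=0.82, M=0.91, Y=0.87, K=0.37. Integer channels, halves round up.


R = 255 × (1-C) × (1-K) = 255 × 0.18 × 0.63 = 28.917 → 29
G = 255 × (1-M) × (1-K) = 255 × 0.09 × 0.63 = 14.4585 → 14
B = 255 × (1-Y) × (1-K) = 255 × 0.13 × 0.63 = 20.8845 → 21
= RGB(29, 14, 21)


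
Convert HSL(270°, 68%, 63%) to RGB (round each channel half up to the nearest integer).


H=270°, S=0.68, L=0.63
C = (1-|2L-1|)×S = (1-|0.26|)×0.68 = 0.5032
H' = H/60 = 270/60 ≈ 4.5000; X = C×(1-|H' mod 2 - 1|) = 0.2516
m = L - C/2 = 0.63 - 0.2516 = 0.3784
Sector ⌊H'⌋ = 4 → (R',G',B') = (0.2516, 0.0, 0.5032)
RGB = ((R'+m)×255, (G'+m)×255, (B'+m)×255) = (160.65, 96.492, 224.808)
Round half up → RGB(161, 96, 225)


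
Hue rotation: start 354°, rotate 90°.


New hue = (H + rotation) mod 360
New hue = (354 + 90) mod 360
= 444 mod 360
= 84°


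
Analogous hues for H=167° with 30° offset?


Base hue: 167°
Left analog: (167 - 30) mod 360 = 137°
Right analog: (167 + 30) mod 360 = 197°
Analogous hues = 137° and 197°


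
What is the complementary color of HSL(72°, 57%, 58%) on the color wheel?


Complement = opposite side of color wheel = hue + 180°
H' = (72 + 180) mod 360 = 252°
S and L unchanged.
= HSL(252°, 57%, 58%)


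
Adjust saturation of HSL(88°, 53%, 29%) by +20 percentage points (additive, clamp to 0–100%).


Original S = 53%
Adjustment = +20 percentage points
New S = 53 + (20) = 73
Clamp to [0, 100] → 73
= HSL(88°, 73%, 29%)


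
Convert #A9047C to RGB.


A9 → 169 (R)
04 → 4 (G)
7C → 124 (B)
= RGB(169, 4, 124)


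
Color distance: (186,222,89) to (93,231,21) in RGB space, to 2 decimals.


d = √[(R₁-R₂)² + (G₁-G₂)² + (B₁-B₂)²]
d = √[(186-93)² + (222-231)² + (89-21)²]
d = √[8649 + 81 + 4624]
d = √13354
d ≈ 115.56


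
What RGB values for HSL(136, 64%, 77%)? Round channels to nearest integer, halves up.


H=136°, S=0.64, L=0.77
C = (1-|2L-1|)×S = (1-|0.54|)×0.64 = 0.2944
H' = H/60 = 136/60 ≈ 2.2667; X = C×(1-|H' mod 2 - 1|) ≈ 0.0785
m = L - C/2 = 0.77 - 0.1472 = 0.6228
Sector ⌊H'⌋ = 2 → (R',G',B') = (0.0, 0.2944, ≈0.0785)
RGB = ((R'+m)×255, (G'+m)×255, (B'+m)×255) = (158.814, 233.886, 178.8332)
Round half up → RGB(159, 234, 179)


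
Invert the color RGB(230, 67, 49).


Invert: (255-R, 255-G, 255-B)
R: 255-230 = 25
G: 255-67 = 188
B: 255-49 = 206
= RGB(25, 188, 206)


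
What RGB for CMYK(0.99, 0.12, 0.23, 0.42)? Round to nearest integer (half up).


R = 255 × (1-C) × (1-K) = 255 × 0.01 × 0.58 = 1.479 → 1
G = 255 × (1-M) × (1-K) = 255 × 0.88 × 0.58 = 130.152 → 130
B = 255 × (1-Y) × (1-K) = 255 × 0.77 × 0.58 = 113.883 → 114
= RGB(1, 130, 114)


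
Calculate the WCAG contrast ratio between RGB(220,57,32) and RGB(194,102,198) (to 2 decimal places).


Linearize each sRGB channel c=v/255: c/12.92 if c ≤ 0.04045 else ((c+0.055)/1.055)^2.4
L = 0.2126×R_lin + 0.7152×G_lin + 0.0722×B_lin
Color 1 (220,57,32):
  R=220: 220/255≈0.8627 > 0.04045 → ((0.8627+0.055)/1.055)^2.4 ≈ 0.71569
  G=57: 57/255≈0.2235 > 0.04045 → ((0.2235+0.055)/1.055)^2.4 ≈ 0.04092
  B=32: 32/255≈0.1255 > 0.04045 → ((0.1255+0.055)/1.055)^2.4 ≈ 0.01444
  L1 = 0.2126×0.71569 + 0.7152×0.04092 + 0.0722×0.01444 ≈ 0.18246
Color 2 (194,102,198):
  R=194: 194/255≈0.7608 > 0.04045 → ((0.7608+0.055)/1.055)^2.4 ≈ 0.53948
  G=102: 102/255≈0.4000 > 0.04045 → ((0.4000+0.055)/1.055)^2.4 ≈ 0.13287
  B=198: 198/255≈0.7765 > 0.04045 → ((0.7765+0.055)/1.055)^2.4 ≈ 0.56471
  L2 = 0.2126×0.53948 + 0.7152×0.13287 + 0.0722×0.56471 ≈ 0.25049
Lighter = 0.25049, Darker = 0.18246
Ratio = (L_lighter + 0.05) / (L_darker + 0.05)
Ratio = (0.25049 + 0.05) / (0.18246 + 0.05) = 0.30049 / 0.23246 ≈ 1.2927
Ratio ≈ 1.29:1


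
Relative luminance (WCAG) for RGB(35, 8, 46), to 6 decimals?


Linearize each channel (sRGB transfer function): c = v/255; c_lin = c/12.92 if c ≤ 0.04045, else ((c+0.055)/1.055)^2.4
  R: 35/255 ≈ 0.137255 > 0.04045 → ((0.137255+0.055)/1.055)^2.4 ≈ 0.016807
  G: 8/255 ≈ 0.031373 ≤ 0.04045 → 0.031373/12.92 ≈ 0.002428
  B: 46/255 ≈ 0.180392 > 0.04045 → ((0.180392+0.055)/1.055)^2.4 ≈ 0.027321
R_lin = 0.016807, G_lin = 0.002428, B_lin = 0.027321
L = 0.2126×R + 0.7152×G + 0.0722×B
L = 0.2126×0.016807 + 0.7152×0.002428 + 0.0722×0.027321
L ≈ 0.007282


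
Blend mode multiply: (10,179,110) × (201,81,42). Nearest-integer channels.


Multiply: C = A×B/255, rounded to nearest integer
R: 10×201/255 = 2010/255 ≈ 7.882 → 8
G: 179×81/255 = 14499/255 ≈ 56.859 → 57
B: 110×42/255 = 4620/255 ≈ 18.118 → 18
= RGB(8, 57, 18)


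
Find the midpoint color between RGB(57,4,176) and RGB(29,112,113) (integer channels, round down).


Midpoint: each channel = ⌊(C₁+C₂)/2⌋
R: ⌊(57+29)/2⌋ = 43
G: ⌊(4+112)/2⌋ = 58
B: ⌊(176+113)/2⌋ = 144
= RGB(43, 58, 144)


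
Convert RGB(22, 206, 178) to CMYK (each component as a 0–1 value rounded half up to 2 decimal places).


R'=22/255≈0.0863, G'=206/255≈0.8078, B'=178/255≈0.6980
K = 1 - max(R',G',B') = 1 - 206/255 = 49/255 = 0.19215… → 0.19
(1-R'-K)/(1-K) simplifies to (max-R)/max with max = 206:
C = (206-22)/206 = 184/206 = 0.89320… → 0.89
M = (206-206)/206 = 0/206 = 0 → 0.00
Y = (206-178)/206 = 28/206 = 0.13592… → 0.14
= CMYK(0.89, 0.00, 0.14, 0.19)


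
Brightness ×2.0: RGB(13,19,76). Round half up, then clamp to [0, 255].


Multiply each channel by 2.0, round half up, clamp to [0, 255]
R: 13×2.0 = 26
G: 19×2.0 = 38
B: 76×2.0 = 152
= RGB(26, 38, 152)


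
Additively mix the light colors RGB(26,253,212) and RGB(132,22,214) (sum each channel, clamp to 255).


Additive: each channel = min(255, C₁+C₂)
R: 26+132 = 158 → 158
G: 253+22 = 275 → 255
B: 212+214 = 426 → 255
= RGB(158, 255, 255)


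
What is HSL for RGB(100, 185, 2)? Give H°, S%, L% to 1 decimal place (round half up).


Normalize: R'=100/255≈0.3922, G'=185/255≈0.7255, B'=2/255≈0.0078
Max=185/255, Min=2/255, Δ=Max-Min=183/255
L = (Max+Min)/2 = (185+2)/510 = 187/510 = 0.36666… → L = 36.7%
L ≤ 0.5 → S = Δ/(Max+Min) = 183/(185+2) = 183/187 = 0.97860… → S = 97.9%
(the 1/255 factors cancel in S and H, so raw channel differences can be used)
Max is G' → H = 60 × ((B-R)/Δ + 2) = 60 × ((2-100)/183 + 2)
  -98/183 + 2 = -0.5355… + 2 = 1.4644…
  H = 60 × 1.4644… = 87.868…° → H = 87.9°
= HSL(87.9°, 97.9%, 36.7%)


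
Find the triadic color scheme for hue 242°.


Triadic: equally spaced at 120° intervals
H1 = 242°
H2 = (242 + 120) mod 360 = 2°
H3 = (242 + 240) mod 360 = 122°
Triadic = 242°, 2°, 122°


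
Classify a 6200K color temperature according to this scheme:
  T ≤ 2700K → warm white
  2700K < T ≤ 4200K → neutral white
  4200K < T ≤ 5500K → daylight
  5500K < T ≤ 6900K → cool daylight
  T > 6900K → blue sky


Temperature: 6200K
5500K < 6200K ≤ 6900K → cool daylight
Classification: cool daylight


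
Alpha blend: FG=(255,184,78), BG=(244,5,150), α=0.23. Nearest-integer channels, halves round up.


C = α×F + (1-α)×B, with 1-α = 0.77
R: 0.23×255 + 0.77×244 = 58.65 + 187.88 = 246.53 → 247
G: 0.23×184 + 0.77×5 = 42.32 + 3.85 = 46.17 → 46
B: 0.23×78 + 0.77×150 = 17.94 + 115.50 = 133.44 → 133
= RGB(247, 46, 133)


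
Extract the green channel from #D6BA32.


Color: #D6BA32
R = D6 = 214
G = BA = 186
B = 32 = 50
Green = 186


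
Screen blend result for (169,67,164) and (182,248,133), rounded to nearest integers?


Screen: C = 255 - (255-A)×(255-B)/255, rounded to nearest integer
R: 255 - (255-169)×(255-182)/255 = 255 - 6278/255 ≈ 255 - 24.620 = 230.380 → 230
G: 255 - (255-67)×(255-248)/255 = 255 - 1316/255 ≈ 255 - 5.161 = 249.839 → 250
B: 255 - (255-164)×(255-133)/255 = 255 - 11102/255 ≈ 255 - 43.537 = 211.463 → 211
= RGB(230, 250, 211)


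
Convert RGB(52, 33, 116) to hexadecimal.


R = 52 → 34 (hex)
G = 33 → 21 (hex)
B = 116 → 74 (hex)
Hex = #342174


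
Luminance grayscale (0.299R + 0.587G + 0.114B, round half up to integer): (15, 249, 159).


Gray = 0.299×R + 0.587×G + 0.114×B
Gray = 0.299×15 + 0.587×249 + 0.114×159
Gray = 4.485 + 146.163 + 18.126
Gray = 168.774 → round half up → 169
Gray = 169


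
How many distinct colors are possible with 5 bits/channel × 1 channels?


Total bits = 5 bits/channel × 1 channels = 5 bits
Distinct colors = 2^5
= 32 colors


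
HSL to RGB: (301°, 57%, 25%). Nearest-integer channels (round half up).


H=301°, S=0.57, L=0.25
C = (1-|2L-1|)×S = (1-|-0.50|)×0.57 = 0.285
H' = H/60 = 301/60 ≈ 5.0167; X = C×(1-|H' mod 2 - 1|) = 0.28025
m = L - C/2 = 0.25 - 0.1425 = 0.1075
Sector ⌊H'⌋ = 5 → (R',G',B') = (0.285, 0.0, 0.28025)
RGB = ((R'+m)×255, (G'+m)×255, (B'+m)×255) = (100.0875, 27.4125, 98.87625)
Round half up → RGB(100, 27, 99)


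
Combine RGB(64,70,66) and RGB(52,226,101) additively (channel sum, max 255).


Additive: each channel = min(255, C₁+C₂)
R: 64+52 = 116 → 116
G: 70+226 = 296 → 255
B: 66+101 = 167 → 167
= RGB(116, 255, 167)


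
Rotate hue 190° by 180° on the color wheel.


New hue = (H + rotation) mod 360
New hue = (190 + 180) mod 360
= 370 mod 360
= 10°


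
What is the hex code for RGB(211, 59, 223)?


R = 211 → D3 (hex)
G = 59 → 3B (hex)
B = 223 → DF (hex)
Hex = #D33BDF


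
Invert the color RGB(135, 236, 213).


Invert: (255-R, 255-G, 255-B)
R: 255-135 = 120
G: 255-236 = 19
B: 255-213 = 42
= RGB(120, 19, 42)


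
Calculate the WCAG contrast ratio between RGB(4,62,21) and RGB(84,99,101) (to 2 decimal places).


Linearize each sRGB channel c=v/255: c/12.92 if c ≤ 0.04045 else ((c+0.055)/1.055)^2.4
L = 0.2126×R_lin + 0.7152×G_lin + 0.0722×B_lin
Color 1 (4,62,21):
  R=4: 4/255≈0.0157 ≤ 0.04045 → 0.0157/12.92 ≈ 0.00121
  G=62: 62/255≈0.2431 > 0.04045 → ((0.2431+0.055)/1.055)^2.4 ≈ 0.04817
  B=21: 21/255≈0.0824 > 0.04045 → ((0.0824+0.055)/1.055)^2.4 ≈ 0.00750
  L1 = 0.2126×0.00121 + 0.7152×0.04817 + 0.0722×0.00750 ≈ 0.03525
Color 2 (84,99,101):
  R=84: 84/255≈0.3294 > 0.04045 → ((0.3294+0.055)/1.055)^2.4 ≈ 0.08866
  G=99: 99/255≈0.3882 > 0.04045 → ((0.3882+0.055)/1.055)^2.4 ≈ 0.12477
  B=101: 101/255≈0.3961 > 0.04045 → ((0.3961+0.055)/1.055)^2.4 ≈ 0.13014
  L2 = 0.2126×0.08866 + 0.7152×0.12477 + 0.0722×0.13014 ≈ 0.11748
Lighter = 0.11748, Darker = 0.03525
Ratio = (L_lighter + 0.05) / (L_darker + 0.05)
Ratio = (0.11748 + 0.05) / (0.03525 + 0.05) = 0.16748 / 0.08525 ≈ 1.9645
Ratio ≈ 1.96:1


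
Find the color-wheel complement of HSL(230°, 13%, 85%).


Complement = opposite side of color wheel = hue + 180°
H' = (230 + 180) mod 360 = 50°
S and L unchanged.
= HSL(50°, 13%, 85%)


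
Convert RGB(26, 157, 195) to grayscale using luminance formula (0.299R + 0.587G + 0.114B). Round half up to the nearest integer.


Gray = 0.299×R + 0.587×G + 0.114×B
Gray = 0.299×26 + 0.587×157 + 0.114×195
Gray = 7.774 + 92.159 + 22.230
Gray = 122.163 → round half up → 122
Gray = 122


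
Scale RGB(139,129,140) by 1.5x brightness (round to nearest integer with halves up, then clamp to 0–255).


Multiply each channel by 1.5, round half up, clamp to [0, 255]
R: 139×1.5 = 208.5 → round → 209
G: 129×1.5 = 193.5 → round → 194
B: 140×1.5 = 210
= RGB(209, 194, 210)


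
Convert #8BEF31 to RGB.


8B → 139 (R)
EF → 239 (G)
31 → 49 (B)
= RGB(139, 239, 49)


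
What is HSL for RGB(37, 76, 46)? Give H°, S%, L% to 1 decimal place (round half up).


Normalize: R'=37/255≈0.1451, G'=76/255≈0.2980, B'=46/255≈0.1804
Max=76/255, Min=37/255, Δ=Max-Min=39/255
L = (Max+Min)/2 = (76+37)/510 = 113/510 = 0.22156… → L = 22.2%
L ≤ 0.5 → S = Δ/(Max+Min) = 39/(76+37) = 39/113 = 0.34513… → S = 34.5%
(the 1/255 factors cancel in S and H, so raw channel differences can be used)
Max is G' → H = 60 × ((B-R)/Δ + 2) = 60 × ((46-37)/39 + 2)
  9/39 + 2 = 0.2307… + 2 = 2.2307…
  H = 60 × 2.2307… = 133.846…° → H = 133.8°
= HSL(133.8°, 34.5%, 22.2%)


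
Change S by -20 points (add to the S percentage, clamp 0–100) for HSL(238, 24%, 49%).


Original S = 24%
Adjustment = -20 percentage points
New S = 24 + (-20) = 4
Clamp to [0, 100] → 4
= HSL(238°, 4%, 49%)


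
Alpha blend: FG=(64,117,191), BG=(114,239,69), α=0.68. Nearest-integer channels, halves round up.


C = α×F + (1-α)×B, with 1-α = 0.32
R: 0.68×64 + 0.32×114 = 43.52 + 36.48 = 80.00 → 80
G: 0.68×117 + 0.32×239 = 79.56 + 76.48 = 156.04 → 156
B: 0.68×191 + 0.32×69 = 129.88 + 22.08 = 151.96 → 152
= RGB(80, 156, 152)


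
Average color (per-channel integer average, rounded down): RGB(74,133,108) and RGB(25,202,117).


Midpoint: each channel = ⌊(C₁+C₂)/2⌋
R: ⌊(74+25)/2⌋ = 49
G: ⌊(133+202)/2⌋ = 167
B: ⌊(108+117)/2⌋ = 112
= RGB(49, 167, 112)


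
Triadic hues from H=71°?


Triadic: equally spaced at 120° intervals
H1 = 71°
H2 = (71 + 120) mod 360 = 191°
H3 = (71 + 240) mod 360 = 311°
Triadic = 71°, 191°, 311°


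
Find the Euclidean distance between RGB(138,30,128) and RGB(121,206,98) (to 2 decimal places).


d = √[(R₁-R₂)² + (G₁-G₂)² + (B₁-B₂)²]
d = √[(138-121)² + (30-206)² + (128-98)²]
d = √[289 + 30976 + 900]
d = √32165
d ≈ 179.35


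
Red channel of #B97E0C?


Color: #B97E0C
R = B9 = 185
G = 7E = 126
B = 0C = 12
Red = 185


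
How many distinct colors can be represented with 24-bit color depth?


Colors = 2^bits = 2^24
= 16,777,216 colors


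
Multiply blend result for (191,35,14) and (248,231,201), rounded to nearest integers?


Multiply: C = A×B/255, rounded to nearest integer
R: 191×248/255 = 47368/255 ≈ 185.757 → 186
G: 35×231/255 = 8085/255 ≈ 31.706 → 32
B: 14×201/255 = 2814/255 ≈ 11.035 → 11
= RGB(186, 32, 11)


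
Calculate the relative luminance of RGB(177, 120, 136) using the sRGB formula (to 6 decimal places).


Linearize each channel (sRGB transfer function): c = v/255; c_lin = c/12.92 if c ≤ 0.04045, else ((c+0.055)/1.055)^2.4
  R: 177/255 ≈ 0.694118 > 0.04045 → ((0.694118+0.055)/1.055)^2.4 ≈ 0.439657
  G: 120/255 ≈ 0.470588 > 0.04045 → ((0.470588+0.055)/1.055)^2.4 ≈ 0.187821
  B: 136/255 ≈ 0.533333 > 0.04045 → ((0.533333+0.055)/1.055)^2.4 ≈ 0.246201
R_lin = 0.439657, G_lin = 0.187821, B_lin = 0.246201
L = 0.2126×R + 0.7152×G + 0.0722×B
L = 0.2126×0.439657 + 0.7152×0.187821 + 0.0722×0.246201
L ≈ 0.245576


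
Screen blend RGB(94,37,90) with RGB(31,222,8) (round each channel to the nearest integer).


Screen: C = 255 - (255-A)×(255-B)/255, rounded to nearest integer
R: 255 - (255-94)×(255-31)/255 = 255 - 36064/255 ≈ 255 - 141.427 = 113.573 → 114
G: 255 - (255-37)×(255-222)/255 = 255 - 7194/255 ≈ 255 - 28.212 = 226.788 → 227
B: 255 - (255-90)×(255-8)/255 = 255 - 40755/255 ≈ 255 - 159.824 = 95.176 → 95
= RGB(114, 227, 95)


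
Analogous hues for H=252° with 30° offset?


Base hue: 252°
Left analog: (252 - 30) mod 360 = 222°
Right analog: (252 + 30) mod 360 = 282°
Analogous hues = 222° and 282°


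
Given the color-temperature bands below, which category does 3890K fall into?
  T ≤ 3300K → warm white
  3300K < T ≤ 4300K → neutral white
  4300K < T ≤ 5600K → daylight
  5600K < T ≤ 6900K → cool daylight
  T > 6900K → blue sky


Temperature: 3890K
3300K < 3890K ≤ 4300K → neutral white
Classification: neutral white


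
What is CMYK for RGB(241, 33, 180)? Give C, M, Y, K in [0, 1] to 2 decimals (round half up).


R'=241/255≈0.9451, G'=33/255≈0.1294, B'=180/255≈0.7059
K = 1 - max(R',G',B') = 1 - 241/255 = 14/255 = 0.05490… → 0.05
(1-R'-K)/(1-K) simplifies to (max-R)/max with max = 241:
C = (241-241)/241 = 0/241 = 0 → 0.00
M = (241-33)/241 = 208/241 = 0.86307… → 0.86
Y = (241-180)/241 = 61/241 = 0.25311… → 0.25
= CMYK(0.00, 0.86, 0.25, 0.05)
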